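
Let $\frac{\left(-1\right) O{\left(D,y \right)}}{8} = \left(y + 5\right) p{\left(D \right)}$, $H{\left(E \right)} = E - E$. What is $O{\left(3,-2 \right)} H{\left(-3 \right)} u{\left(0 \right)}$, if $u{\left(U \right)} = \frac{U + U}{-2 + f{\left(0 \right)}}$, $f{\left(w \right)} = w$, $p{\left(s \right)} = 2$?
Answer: $0$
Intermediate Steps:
$H{\left(E \right)} = 0$
$u{\left(U \right)} = - U$ ($u{\left(U \right)} = \frac{U + U}{-2 + 0} = \frac{2 U}{-2} = 2 U \left(- \frac{1}{2}\right) = - U$)
$O{\left(D,y \right)} = -80 - 16 y$ ($O{\left(D,y \right)} = - 8 \left(y + 5\right) 2 = - 8 \left(5 + y\right) 2 = - 8 \left(10 + 2 y\right) = -80 - 16 y$)
$O{\left(3,-2 \right)} H{\left(-3 \right)} u{\left(0 \right)} = \left(-80 - -32\right) 0 \left(\left(-1\right) 0\right) = \left(-80 + 32\right) 0 \cdot 0 = \left(-48\right) 0 \cdot 0 = 0 \cdot 0 = 0$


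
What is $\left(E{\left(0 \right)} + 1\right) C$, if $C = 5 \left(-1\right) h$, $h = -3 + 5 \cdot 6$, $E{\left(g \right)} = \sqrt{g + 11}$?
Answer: $-135 - 135 \sqrt{11} \approx -582.74$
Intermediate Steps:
$E{\left(g \right)} = \sqrt{11 + g}$
$h = 27$ ($h = -3 + 30 = 27$)
$C = -135$ ($C = 5 \left(-1\right) 27 = \left(-5\right) 27 = -135$)
$\left(E{\left(0 \right)} + 1\right) C = \left(\sqrt{11 + 0} + 1\right) \left(-135\right) = \left(\sqrt{11} + 1\right) \left(-135\right) = \left(1 + \sqrt{11}\right) \left(-135\right) = -135 - 135 \sqrt{11}$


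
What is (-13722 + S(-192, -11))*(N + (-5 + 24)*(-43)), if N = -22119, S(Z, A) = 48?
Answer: 313626864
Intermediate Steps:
(-13722 + S(-192, -11))*(N + (-5 + 24)*(-43)) = (-13722 + 48)*(-22119 + (-5 + 24)*(-43)) = -13674*(-22119 + 19*(-43)) = -13674*(-22119 - 817) = -13674*(-22936) = 313626864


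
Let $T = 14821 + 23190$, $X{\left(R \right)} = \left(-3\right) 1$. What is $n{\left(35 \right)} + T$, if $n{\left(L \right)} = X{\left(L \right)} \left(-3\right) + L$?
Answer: $38055$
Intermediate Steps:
$X{\left(R \right)} = -3$
$n{\left(L \right)} = 9 + L$ ($n{\left(L \right)} = \left(-3\right) \left(-3\right) + L = 9 + L$)
$T = 38011$
$n{\left(35 \right)} + T = \left(9 + 35\right) + 38011 = 44 + 38011 = 38055$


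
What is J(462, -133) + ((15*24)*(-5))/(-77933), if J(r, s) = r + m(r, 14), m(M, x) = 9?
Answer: 36708243/77933 ≈ 471.02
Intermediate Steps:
J(r, s) = 9 + r (J(r, s) = r + 9 = 9 + r)
J(462, -133) + ((15*24)*(-5))/(-77933) = (9 + 462) + ((15*24)*(-5))/(-77933) = 471 + (360*(-5))*(-1/77933) = 471 - 1800*(-1/77933) = 471 + 1800/77933 = 36708243/77933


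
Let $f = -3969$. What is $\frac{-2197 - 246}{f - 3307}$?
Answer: $\frac{2443}{7276} \approx 0.33576$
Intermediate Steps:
$\frac{-2197 - 246}{f - 3307} = \frac{-2197 - 246}{-3969 - 3307} = - \frac{2443}{-7276} = \left(-2443\right) \left(- \frac{1}{7276}\right) = \frac{2443}{7276}$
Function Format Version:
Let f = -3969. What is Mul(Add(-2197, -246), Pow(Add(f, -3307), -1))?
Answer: Rational(2443, 7276) ≈ 0.33576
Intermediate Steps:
Mul(Add(-2197, -246), Pow(Add(f, -3307), -1)) = Mul(Add(-2197, -246), Pow(Add(-3969, -3307), -1)) = Mul(-2443, Pow(-7276, -1)) = Mul(-2443, Rational(-1, 7276)) = Rational(2443, 7276)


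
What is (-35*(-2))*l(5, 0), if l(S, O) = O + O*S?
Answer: 0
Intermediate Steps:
(-35*(-2))*l(5, 0) = (-35*(-2))*(0*(1 + 5)) = 70*(0*6) = 70*0 = 0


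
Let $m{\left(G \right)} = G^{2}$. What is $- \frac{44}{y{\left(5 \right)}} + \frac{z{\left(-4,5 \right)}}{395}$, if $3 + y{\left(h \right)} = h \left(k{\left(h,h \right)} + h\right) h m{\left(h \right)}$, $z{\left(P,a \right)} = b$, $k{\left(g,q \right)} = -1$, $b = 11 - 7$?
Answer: $- \frac{672}{89665} \approx -0.0074946$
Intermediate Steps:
$b = 4$
$z{\left(P,a \right)} = 4$
$y{\left(h \right)} = -3 + h^{4} \left(-1 + h\right)$ ($y{\left(h \right)} = -3 + h \left(-1 + h\right) h h^{2} = -3 + h^{2} \left(-1 + h\right) h^{2} = -3 + h^{4} \left(-1 + h\right)$)
$- \frac{44}{y{\left(5 \right)}} + \frac{z{\left(-4,5 \right)}}{395} = - \frac{44}{-3 + 5^{5} - 5^{4}} + \frac{4}{395} = - \frac{44}{-3 + 3125 - 625} + 4 \cdot \frac{1}{395} = - \frac{44}{-3 + 3125 - 625} + \frac{4}{395} = - \frac{44}{2497} + \frac{4}{395} = \left(-44\right) \frac{1}{2497} + \frac{4}{395} = - \frac{4}{227} + \frac{4}{395} = - \frac{672}{89665}$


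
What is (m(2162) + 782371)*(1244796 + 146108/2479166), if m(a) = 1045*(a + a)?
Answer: 8179515995206099022/1239583 ≈ 6.5986e+12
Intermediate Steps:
m(a) = 2090*a (m(a) = 1045*(2*a) = 2090*a)
(m(2162) + 782371)*(1244796 + 146108/2479166) = (2090*2162 + 782371)*(1244796 + 146108/2479166) = (4518580 + 782371)*(1244796 + 146108*(1/2479166)) = 5300951*(1244796 + 73054/1239583) = 5300951*(1543028033122/1239583) = 8179515995206099022/1239583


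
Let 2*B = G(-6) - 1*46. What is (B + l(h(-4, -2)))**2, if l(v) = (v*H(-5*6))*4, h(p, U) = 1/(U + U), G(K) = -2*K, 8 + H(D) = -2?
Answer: 49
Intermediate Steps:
H(D) = -10 (H(D) = -8 - 2 = -10)
h(p, U) = 1/(2*U)
l(v) = -40*v (l(v) = (v*(-10))*4 = -10*v*4 = -40*v)
B = -17 (B = (-2*(-6) - 1*46)/2 = (12 - 46)/2 = (1/2)*(-34) = -17)
(B + l(h(-4, -2)))**2 = (-17 - 20/(-2))**2 = (-17 - 20*(-1)/2)**2 = (-17 - 40*(-1/4))**2 = (-17 + 10)**2 = (-7)**2 = 49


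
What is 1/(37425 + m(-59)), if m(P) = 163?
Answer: 1/37588 ≈ 2.6604e-5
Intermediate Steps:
1/(37425 + m(-59)) = 1/(37425 + 163) = 1/37588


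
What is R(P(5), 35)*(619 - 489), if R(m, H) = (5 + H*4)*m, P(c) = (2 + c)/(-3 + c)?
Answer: 65975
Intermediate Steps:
P(c) = (2 + c)/(-3 + c)
R(m, H) = m*(5 + 4*H) (R(m, H) = (5 + 4*H)*m = m*(5 + 4*H))
R(P(5), 35)*(619 - 489) = (((2 + 5)/(-3 + 5))*(5 + 4*35))*(619 - 489) = ((7/2)*(5 + 140))*130 = (((½)*7)*145)*130 = ((7/2)*145)*130 = (1015/2)*130 = 65975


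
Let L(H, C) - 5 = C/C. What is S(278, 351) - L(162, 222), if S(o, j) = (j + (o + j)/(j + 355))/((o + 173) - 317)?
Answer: -319189/94604 ≈ -3.3739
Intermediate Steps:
S(o, j) = (j + (j + o)/(355 + j))/(-144 + o) (S(o, j) = (j + (j + o)/(355 + j))/((173 + o) - 317) = (j + (j + o)/(355 + j))/(-144 + o))
L(H, C) = 6 (L(H, C) = 5 + C/C = 5 + 1 = 6)
S(278, 351) - L(162, 222) = (278 + 351² + 356*351)/(-51120 - 144*351 + 355*278 + 351*278) - 1*6 = (278 + 123201 + 124956)/(-51120 - 50544 + 98690 + 97578) - 6 = 248435/94604 - 6 = -319189/94604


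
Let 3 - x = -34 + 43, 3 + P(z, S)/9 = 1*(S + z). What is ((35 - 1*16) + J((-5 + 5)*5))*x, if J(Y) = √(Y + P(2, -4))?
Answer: -114 - 18*I*√5 ≈ -114.0 - 40.249*I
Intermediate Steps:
P(z, S) = -27 + 9*S + 9*z (P(z, S) = -27 + 9*(1*(S + z)) = -27 + 9*(S + z) = -27 + (9*S + 9*z) = -27 + 9*S + 9*z)
x = -6 (x = 3 - (-34 + 43) = 3 - 1*9 = 3 - 9 = -6)
J(Y) = √(-45 + Y) (J(Y) = √(Y + (-27 + 9*(-4) + 9*2)) = √(Y + (-27 - 36 + 18)) = √(Y - 45) = √(-45 + Y))
((35 - 1*16) + J((-5 + 5)*5))*x = ((35 - 1*16) + √(-45 + (-5 + 5)*5))*(-6) = ((35 - 16) + √(-45 + 0*5))*(-6) = (19 + √(-45 + 0))*(-6) = (19 + √(-45))*(-6) = (19 + 3*I*√5)*(-6) = -114 - 18*I*√5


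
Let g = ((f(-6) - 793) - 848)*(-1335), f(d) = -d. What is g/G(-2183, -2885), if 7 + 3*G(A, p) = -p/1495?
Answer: -1957904325/1516 ≈ -1.2915e+6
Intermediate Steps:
G(A, p) = -7/3 - p/4485 (G(A, p) = -7/3 + (-p/1495)/3 = -7/3 - p/4485)
g = 2182725 (g = ((-1*(-6) - 793) - 848)*(-1335) = ((6 - 793) - 848)*(-1335) = (-787 - 848)*(-1335) = -1635*(-1335) = 2182725)
g/G(-2183, -2885) = 2182725/(-7/3 - 1/4485*(-2885)) = 2182725/(-7/3 + 577/897) = 2182725/(-1516/897) = 2182725*(-897/1516) = -1957904325/1516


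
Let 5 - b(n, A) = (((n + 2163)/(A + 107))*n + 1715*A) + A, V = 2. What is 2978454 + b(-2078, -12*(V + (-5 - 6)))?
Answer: 120139959/43 ≈ 2.7940e+6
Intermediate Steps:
b(n, A) = 5 - 1716*A - n*(2163 + n)/(107 + A) (b(n, A) = 5 - ((((n + 2163)/(A + 107))*n + 1715*A) + A) = 5 - ((((2163 + n)/(107 + A))*n + 1715*A) + A) = 5 - ((n*(2163 + n)/(107 + A) + 1715*A) + A) = 5 - ((1715*A + n*(2163 + n)/(107 + A)) + A) = 5 - (1716*A + n*(2163 + n)/(107 + A)) = 5 + (-1716*A - n*(2163 + n)/(107 + A)) = 5 - 1716*A - n*(2163 + n)/(107 + A))
2978454 + b(-2078, -12*(V + (-5 - 6))) = 2978454 + (535 - 1*(-2078)² - (-2203284)*(2 + (-5 - 6)) - 2163*(-2078) - 1716*144*(2 + (-5 - 6))²)/(107 - 12*(2 + (-5 - 6))) = 2978454 + (535 - 1*4318084 - (-2203284)*(2 - 11) + 4494714 - 1716*144*(2 - 11)²)/(107 - 12*(2 - 11)) = 2978454 + (535 - 4318084 - (-2203284)*(-9) + 4494714 - 1716*(-12*(-9))²)/(107 - 12*(-9)) = 2978454 + (535 - 4318084 - 183607*108 + 4494714 - 1716*108²)/(107 + 108) = 2978454 + (535 - 4318084 - 19829556 + 4494714 - 1716*11664)/215 = 2978454 + (535 - 4318084 - 19829556 + 4494714 - 20015424)/215 = 2978454 + (1/215)*(-39667815) = 2978454 - 7933563/43 = 120139959/43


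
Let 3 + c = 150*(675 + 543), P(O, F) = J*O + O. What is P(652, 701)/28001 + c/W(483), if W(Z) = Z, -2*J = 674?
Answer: 1669962307/4508161 ≈ 370.43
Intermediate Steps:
J = -337 (J = -½*674 = -337)
P(O, F) = -336*O (P(O, F) = -337*O + O = -336*O)
c = 182697 (c = -3 + 150*(675 + 543) = -3 + 150*1218 = -3 + 182700 = 182697)
P(652, 701)/28001 + c/W(483) = -336*652/28001 + 182697/483 = -219072*1/28001 + 182697*(1/483) = -219072/28001 + 60899/161 = 1669962307/4508161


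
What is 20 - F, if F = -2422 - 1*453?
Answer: 2895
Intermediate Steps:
F = -2875 (F = -2422 - 453 = -2875)
20 - F = 20 - 1*(-2875) = 20 + 2875 = 2895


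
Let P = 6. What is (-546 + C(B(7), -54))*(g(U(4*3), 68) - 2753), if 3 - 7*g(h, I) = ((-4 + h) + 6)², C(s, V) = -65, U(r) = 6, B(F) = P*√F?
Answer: 11811852/7 ≈ 1.6874e+6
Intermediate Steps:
B(F) = 6*√F
g(h, I) = 3/7 - (2 + h)²/7 (g(h, I) = 3/7 - ((-4 + h) + 6)²/7 = 3/7 - (2 + h)²/7)
(-546 + C(B(7), -54))*(g(U(4*3), 68) - 2753) = (-546 - 65)*((3/7 - (2 + 6)²/7) - 2753) = -611*((3/7 - ⅐*8²) - 2753) = -611*((3/7 - ⅐*64) - 2753) = -611*((3/7 - 64/7) - 2753) = -611*(-61/7 - 2753) = -611*(-19332/7) = 11811852/7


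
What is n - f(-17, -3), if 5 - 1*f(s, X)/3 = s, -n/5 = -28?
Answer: 74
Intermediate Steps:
n = 140 (n = -5*(-28) = 140)
f(s, X) = 15 - 3*s
n - f(-17, -3) = 140 - (15 - 3*(-17)) = 140 - (15 + 51) = 140 - 1*66 = 140 - 66 = 74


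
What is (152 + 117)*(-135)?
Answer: -36315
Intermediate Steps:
(152 + 117)*(-135) = 269*(-135) = -36315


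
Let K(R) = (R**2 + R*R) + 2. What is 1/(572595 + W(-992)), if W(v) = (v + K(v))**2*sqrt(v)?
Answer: 572595/14854258717954279540801610537 - 15478527644176*I*sqrt(62)/14854258717954279540801610537 ≈ 3.8548e-23 - 8.2049e-15*I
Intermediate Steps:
K(R) = 2 + 2*R**2 (K(R) = (R**2 + R**2) + 2 = 2*R**2 + 2 = 2 + 2*R**2)
W(v) = sqrt(v)*(2 + v + 2*v**2)**2 (W(v) = (v + (2 + 2*v**2))**2*sqrt(v) = (2 + v + 2*v**2)**2*sqrt(v) = sqrt(v)*(2 + v + 2*v**2)**2)
1/(572595 + W(-992)) = 1/(572595 + sqrt(-992)*(2 - 992 + 2*(-992)**2)**2) = 1/(572595 + (4*I*sqrt(62))*(2 - 992 + 2*984064)**2) = 1/(572595 + (4*I*sqrt(62))*(2 - 992 + 1968128)**2) = 1/(572595 + (4*I*sqrt(62))*1967138**2) = 1/(572595 + (4*I*sqrt(62))*3869631911044) = 1/(572595 + 15478527644176*I*sqrt(62))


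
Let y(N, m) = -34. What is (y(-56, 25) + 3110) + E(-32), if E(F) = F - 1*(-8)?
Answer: 3052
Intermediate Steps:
E(F) = 8 + F (E(F) = F + 8 = 8 + F)
(y(-56, 25) + 3110) + E(-32) = (-34 + 3110) + (8 - 32) = 3076 - 24 = 3052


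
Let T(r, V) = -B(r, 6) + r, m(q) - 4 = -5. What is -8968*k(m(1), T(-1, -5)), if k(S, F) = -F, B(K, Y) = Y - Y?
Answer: -8968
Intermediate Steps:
m(q) = -1 (m(q) = 4 - 5 = -1)
B(K, Y) = 0
T(r, V) = r (T(r, V) = -1*0 + r = 0 + r = r)
-8968*k(m(1), T(-1, -5)) = -(-8968)*(-1) = -8968*1 = -8968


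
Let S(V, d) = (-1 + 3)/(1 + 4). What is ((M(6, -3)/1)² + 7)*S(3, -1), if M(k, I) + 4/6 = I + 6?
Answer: 224/45 ≈ 4.9778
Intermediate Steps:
M(k, I) = 16/3 + I (M(k, I) = -⅔ + (I + 6) = -⅔ + (6 + I) = 16/3 + I)
S(V, d) = ⅖ (S(V, d) = 2/5 = 2*(⅕) = ⅖)
((M(6, -3)/1)² + 7)*S(3, -1) = (((16/3 - 3)/1)² + 7)*(⅖) = (((7/3)*1)² + 7)*(⅖) = ((7/3)² + 7)*(⅖) = (49/9 + 7)*(⅖) = (112/9)*(⅖) = 224/45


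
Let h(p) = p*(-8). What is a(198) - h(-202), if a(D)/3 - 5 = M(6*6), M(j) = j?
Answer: -1493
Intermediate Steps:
a(D) = 123 (a(D) = 15 + 3*(6*6) = 15 + 3*36 = 15 + 108 = 123)
h(p) = -8*p
a(198) - h(-202) = 123 - (-8)*(-202) = 123 - 1*1616 = 123 - 1616 = -1493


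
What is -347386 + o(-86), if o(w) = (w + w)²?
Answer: -317802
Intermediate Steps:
o(w) = 4*w² (o(w) = (2*w)² = 4*w²)
-347386 + o(-86) = -347386 + 4*(-86)² = -347386 + 4*7396 = -347386 + 29584 = -317802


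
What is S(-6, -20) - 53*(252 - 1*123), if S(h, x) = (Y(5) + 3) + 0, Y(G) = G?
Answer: -6829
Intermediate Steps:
S(h, x) = 8 (S(h, x) = (5 + 3) + 0 = 8 + 0 = 8)
S(-6, -20) - 53*(252 - 1*123) = 8 - 53*(252 - 1*123) = 8 - 53*(252 - 123) = 8 - 53*129 = 8 - 6837 = -6829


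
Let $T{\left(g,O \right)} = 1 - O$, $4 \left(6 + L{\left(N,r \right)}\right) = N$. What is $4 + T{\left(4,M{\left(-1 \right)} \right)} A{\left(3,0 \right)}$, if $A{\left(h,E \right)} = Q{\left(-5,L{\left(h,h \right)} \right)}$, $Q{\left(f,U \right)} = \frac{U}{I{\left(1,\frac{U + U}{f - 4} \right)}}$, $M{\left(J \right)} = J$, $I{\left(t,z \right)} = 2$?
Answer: $- \frac{5}{4} \approx -1.25$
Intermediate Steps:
$L{\left(N,r \right)} = -6 + \frac{N}{4}$
$Q{\left(f,U \right)} = \frac{U}{2}$
$A{\left(h,E \right)} = -3 + \frac{h}{8}$ ($A{\left(h,E \right)} = \frac{-6 + \frac{h}{4}}{2} = -3 + \frac{h}{8}$)
$4 + T{\left(4,M{\left(-1 \right)} \right)} A{\left(3,0 \right)} = 4 + \left(1 - -1\right) \left(-3 + \frac{1}{8} \cdot 3\right) = 4 + \left(1 + 1\right) \left(-3 + \frac{3}{8}\right) = 4 + 2 \left(- \frac{21}{8}\right) = 4 - \frac{21}{4} = - \frac{5}{4}$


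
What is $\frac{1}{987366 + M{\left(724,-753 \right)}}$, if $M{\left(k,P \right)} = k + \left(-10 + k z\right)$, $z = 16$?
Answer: $\frac{1}{999664} \approx 1.0003 \cdot 10^{-6}$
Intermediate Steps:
$M{\left(k,P \right)} = -10 + 17 k$ ($M{\left(k,P \right)} = k + \left(-10 + k 16\right) = k + \left(-10 + 16 k\right) = -10 + 17 k$)
$\frac{1}{987366 + M{\left(724,-753 \right)}} = \frac{1}{987366 + \left(-10 + 17 \cdot 724\right)} = \frac{1}{987366 + \left(-10 + 12308\right)} = \frac{1}{987366 + 12298} = \frac{1}{999664}$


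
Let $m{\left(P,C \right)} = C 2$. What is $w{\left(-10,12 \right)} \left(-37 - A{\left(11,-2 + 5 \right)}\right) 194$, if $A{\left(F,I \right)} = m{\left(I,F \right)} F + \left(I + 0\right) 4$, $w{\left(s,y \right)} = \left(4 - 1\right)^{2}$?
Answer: $-508086$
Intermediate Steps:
$w{\left(s,y \right)} = 9$ ($w{\left(s,y \right)} = 3^{2} = 9$)
$m{\left(P,C \right)} = 2 C$
$A{\left(F,I \right)} = 2 F^{2} + 4 I$ ($A{\left(F,I \right)} = 2 F F + \left(I + 0\right) 4 = 2 F^{2} + I 4 = 2 F^{2} + 4 I$)
$w{\left(-10,12 \right)} \left(-37 - A{\left(11,-2 + 5 \right)}\right) 194 = 9 \left(-37 - \left(2 \cdot 11^{2} + 4 \left(-2 + 5\right)\right)\right) 194 = 9 \left(-37 - \left(2 \cdot 121 + 4 \cdot 3\right)\right) 194 = 9 \left(-37 - \left(242 + 12\right)\right) 194 = 9 \left(-37 - 254\right) 194 = 9 \left(-291\right) 194 = \left(-2619\right) 194 = -508086$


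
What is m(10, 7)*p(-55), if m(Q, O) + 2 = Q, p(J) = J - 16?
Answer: -568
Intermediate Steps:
p(J) = -16 + J
m(Q, O) = -2 + Q
m(10, 7)*p(-55) = (-2 + 10)*(-16 - 55) = 8*(-71) = -568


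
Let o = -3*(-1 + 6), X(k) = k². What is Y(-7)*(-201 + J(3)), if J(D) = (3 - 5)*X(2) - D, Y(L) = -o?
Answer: -3180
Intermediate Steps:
o = -15 (o = -3*5 = -15)
Y(L) = 15 (Y(L) = -1*(-15) = 15)
J(D) = -8 - D (J(D) = (3 - 5)*2² - D = -2*4 - D = -8 - D)
Y(-7)*(-201 + J(3)) = 15*(-201 + (-8 - 1*3)) = 15*(-201 + (-8 - 3)) = 15*(-201 - 11) = 15*(-212) = -3180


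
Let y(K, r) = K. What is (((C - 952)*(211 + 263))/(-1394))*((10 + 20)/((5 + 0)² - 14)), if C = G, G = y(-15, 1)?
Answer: 6875370/7667 ≈ 896.75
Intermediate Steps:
G = -15
C = -15
(((C - 952)*(211 + 263))/(-1394))*((10 + 20)/((5 + 0)² - 14)) = (((-15 - 952)*(211 + 263))/(-1394))*((10 + 20)/((5 + 0)² - 14)) = (-967*474*(-1/1394))*(30/(5² - 14)) = (-458358*(-1/1394))*(30/(25 - 14)) = 229179*(30/11)/697 = 229179*(30*(1/11))/697 = (229179/697)*(30/11) = 6875370/7667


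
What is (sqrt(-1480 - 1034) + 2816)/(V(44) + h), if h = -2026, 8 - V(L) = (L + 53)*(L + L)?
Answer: -1408/5277 - I*sqrt(2514)/10554 ≈ -0.26682 - 0.0047508*I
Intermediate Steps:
V(L) = 8 - 2*L*(53 + L) (V(L) = 8 - (L + 53)*(L + L) = 8 - (53 + L)*2*L = 8 - 2*L*(53 + L))
(sqrt(-1480 - 1034) + 2816)/(V(44) + h) = (sqrt(-1480 - 1034) + 2816)/((8 - 106*44 - 2*44**2) - 2026) = (sqrt(-2514) + 2816)/((8 - 4664 - 2*1936) - 2026) = (I*sqrt(2514) + 2816)/((8 - 4664 - 3872) - 2026) = (2816 + I*sqrt(2514))/(-8528 - 2026) = (2816 + I*sqrt(2514))/(-10554) = (2816 + I*sqrt(2514))*(-1/10554) = -1408/5277 - I*sqrt(2514)/10554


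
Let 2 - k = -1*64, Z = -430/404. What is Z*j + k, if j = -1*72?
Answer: 14406/101 ≈ 142.63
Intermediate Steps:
Z = -215/202 (Z = -430*1/404 = -215/202 ≈ -1.0644)
j = -72
k = 66 (k = 2 - (-1)*64 = 2 - 1*(-64) = 2 + 64 = 66)
Z*j + k = -215/202*(-72) + 66 = 7740/101 + 66 = 14406/101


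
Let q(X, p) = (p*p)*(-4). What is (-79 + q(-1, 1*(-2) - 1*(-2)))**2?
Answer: 6241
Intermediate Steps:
q(X, p) = -4*p**2 (q(X, p) = p**2*(-4) = -4*p**2)
(-79 + q(-1, 1*(-2) - 1*(-2)))**2 = (-79 - 4*(1*(-2) - 1*(-2))**2)**2 = (-79 - 4*(-2 + 2)**2)**2 = (-79 - 4*0**2)**2 = (-79 - 4*0)**2 = (-79 + 0)**2 = (-79)**2 = 6241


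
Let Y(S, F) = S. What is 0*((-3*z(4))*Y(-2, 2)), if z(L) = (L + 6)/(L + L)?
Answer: 0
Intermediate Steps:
z(L) = (6 + L)/(2*L) (z(L) = (6 + L)/((2*L)) = (6 + L)*(1/(2*L)) = (6 + L)/(2*L))
0*((-3*z(4))*Y(-2, 2)) = 0*(-3*(6 + 4)/(2*4)*(-2)) = 0*(-3*10/(2*4)*(-2)) = 0*(-3*5/4*(-2)) = 0*(-15/4*(-2)) = 0*(15/2) = 0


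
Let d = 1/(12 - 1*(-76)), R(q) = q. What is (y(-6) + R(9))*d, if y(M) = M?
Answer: 3/88 ≈ 0.034091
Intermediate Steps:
d = 1/88 (d = 1/(12 + 76) = 1/88 ≈ 0.011364)
(y(-6) + R(9))*d = (-6 + 9)*(1/88) = 3*(1/88) = 3/88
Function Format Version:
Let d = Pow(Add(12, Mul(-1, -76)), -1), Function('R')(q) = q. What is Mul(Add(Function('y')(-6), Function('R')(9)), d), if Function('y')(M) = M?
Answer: Rational(3, 88) ≈ 0.034091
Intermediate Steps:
d = Rational(1, 88) (d = Pow(Add(12, 76), -1) = Pow(88, -1) = Rational(1, 88) ≈ 0.011364)
Mul(Add(Function('y')(-6), Function('R')(9)), d) = Mul(Add(-6, 9), Rational(1, 88)) = Mul(3, Rational(1, 88)) = Rational(3, 88)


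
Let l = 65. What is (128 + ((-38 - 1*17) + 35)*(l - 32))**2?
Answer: 283024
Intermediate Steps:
(128 + ((-38 - 1*17) + 35)*(l - 32))**2 = (128 + ((-38 - 1*17) + 35)*(65 - 32))**2 = (128 + ((-38 - 17) + 35)*33)**2 = (128 + (-55 + 35)*33)**2 = (128 - 20*33)**2 = (128 - 660)**2 = (-532)**2 = 283024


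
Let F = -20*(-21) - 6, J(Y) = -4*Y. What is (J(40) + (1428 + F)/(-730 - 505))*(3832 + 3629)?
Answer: -1488036762/1235 ≈ -1.2049e+6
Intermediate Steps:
F = 414 (F = 420 - 6 = 414)
(J(40) + (1428 + F)/(-730 - 505))*(3832 + 3629) = (-4*40 + (1428 + 414)/(-730 - 505))*(3832 + 3629) = (-160 + 1842/(-1235))*7461 = (-160 + 1842*(-1/1235))*7461 = (-160 - 1842/1235)*7461 = -199442/1235*7461 = -1488036762/1235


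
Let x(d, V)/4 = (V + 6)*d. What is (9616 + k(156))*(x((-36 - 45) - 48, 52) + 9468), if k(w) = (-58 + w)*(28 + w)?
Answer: -565678080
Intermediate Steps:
x(d, V) = 4*d*(6 + V) (x(d, V) = 4*((V + 6)*d) = 4*((6 + V)*d) = 4*(d*(6 + V)) = 4*d*(6 + V))
(9616 + k(156))*(x((-36 - 45) - 48, 52) + 9468) = (9616 + (-1624 + 156² - 30*156))*(4*((-36 - 45) - 48)*(6 + 52) + 9468) = (9616 + (-1624 + 24336 - 4680))*(4*(-81 - 48)*58 + 9468) = (9616 + 18032)*(4*(-129)*58 + 9468) = 27648*(-29928 + 9468) = 27648*(-20460) = -565678080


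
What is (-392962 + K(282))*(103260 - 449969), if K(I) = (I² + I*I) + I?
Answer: 81002317088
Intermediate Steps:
K(I) = I + 2*I² (K(I) = (I² + I²) + I = 2*I² + I = I + 2*I²)
(-392962 + K(282))*(103260 - 449969) = (-392962 + 282*(1 + 2*282))*(103260 - 449969) = (-392962 + 282*(1 + 564))*(-346709) = (-392962 + 282*565)*(-346709) = (-392962 + 159330)*(-346709) = -233632*(-346709) = 81002317088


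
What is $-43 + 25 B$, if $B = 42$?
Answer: $1007$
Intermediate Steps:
$-43 + 25 B = -43 + 25 \cdot 42 = -43 + 1050 = 1007$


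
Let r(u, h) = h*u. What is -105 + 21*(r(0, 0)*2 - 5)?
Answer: -210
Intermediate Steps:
-105 + 21*(r(0, 0)*2 - 5) = -105 + 21*((0*0)*2 - 5) = -105 + 21*(0*2 - 5) = -105 + 21*(0 - 5) = -105 + 21*(-5) = -105 - 105 = -210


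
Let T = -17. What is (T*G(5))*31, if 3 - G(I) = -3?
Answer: -3162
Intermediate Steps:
G(I) = 6 (G(I) = 3 - 1*(-3) = 3 + 3 = 6)
(T*G(5))*31 = -17*6*31 = -102*31 = -3162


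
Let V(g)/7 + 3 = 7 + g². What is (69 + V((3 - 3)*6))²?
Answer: 9409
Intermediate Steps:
V(g) = 28 + 7*g² (V(g) = -21 + 7*(7 + g²) = -21 + (49 + 7*g²) = 28 + 7*g²)
(69 + V((3 - 3)*6))² = (69 + (28 + 7*((3 - 3)*6)²))² = (69 + (28 + 7*(0*6)²))² = (69 + (28 + 7*0²))² = (69 + (28 + 7*0))² = (69 + (28 + 0))² = (69 + 28)² = 97² = 9409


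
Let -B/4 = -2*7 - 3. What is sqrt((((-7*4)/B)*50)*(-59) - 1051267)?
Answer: I*sqrt(303465113)/17 ≈ 1024.7*I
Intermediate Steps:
B = 68 (B = -4*(-2*7 - 3) = -4*(-14 - 3) = -4*(-17) = 68)
sqrt((((-7*4)/B)*50)*(-59) - 1051267) = sqrt(((-7*4/68)*50)*(-59) - 1051267) = sqrt((-28*1/68*50)*(-59) - 1051267) = sqrt(-7/17*50*(-59) - 1051267) = sqrt(-350/17*(-59) - 1051267) = sqrt(20650/17 - 1051267) = sqrt(-17850889/17) = I*sqrt(303465113)/17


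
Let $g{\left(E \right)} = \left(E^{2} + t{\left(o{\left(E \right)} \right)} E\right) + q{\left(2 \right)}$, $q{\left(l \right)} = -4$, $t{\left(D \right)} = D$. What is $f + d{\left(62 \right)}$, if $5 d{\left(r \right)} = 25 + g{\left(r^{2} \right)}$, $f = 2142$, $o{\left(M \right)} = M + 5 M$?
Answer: $\frac{103445083}{5} \approx 2.0689 \cdot 10^{7}$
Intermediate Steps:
$o{\left(M \right)} = 6 M$
$g{\left(E \right)} = -4 + 7 E^{2}$ ($g{\left(E \right)} = \left(E^{2} + 6 E E\right) - 4 = \left(E^{2} + 6 E^{2}\right) - 4 = 7 E^{2} - 4 = -4 + 7 E^{2}$)
$d{\left(r \right)} = \frac{21}{5} + \frac{7 r^{4}}{5}$ ($d{\left(r \right)} = \frac{25 + \left(-4 + 7 \left(r^{2}\right)^{2}\right)}{5} = \frac{25 + \left(-4 + 7 r^{4}\right)}{5} = \frac{21 + 7 r^{4}}{5} = \frac{21}{5} + \frac{7 r^{4}}{5}$)
$f + d{\left(62 \right)} = 2142 + \left(\frac{21}{5} + \frac{7 \cdot 62^{4}}{5}\right) = 2142 + \left(\frac{21}{5} + \frac{7}{5} \cdot 14776336\right) = 2142 + \left(\frac{21}{5} + \frac{103434352}{5}\right) = 2142 + \frac{103434373}{5} = \frac{103445083}{5}$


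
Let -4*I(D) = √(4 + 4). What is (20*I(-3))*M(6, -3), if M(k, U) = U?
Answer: 30*√2 ≈ 42.426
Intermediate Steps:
I(D) = -√2/2 (I(D) = -√(4 + 4)/4 = -√2/2)
(20*I(-3))*M(6, -3) = (20*(-√2/2))*(-3) = -10*√2*(-3) = 30*√2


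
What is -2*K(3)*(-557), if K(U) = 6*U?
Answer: 20052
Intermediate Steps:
-2*K(3)*(-557) = -12*3*(-557) = -2*18*(-557) = -36*(-557) = 20052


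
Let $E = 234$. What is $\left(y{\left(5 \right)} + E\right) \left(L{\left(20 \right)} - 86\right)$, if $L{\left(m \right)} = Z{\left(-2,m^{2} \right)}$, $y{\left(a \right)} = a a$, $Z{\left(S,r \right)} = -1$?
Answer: $-22533$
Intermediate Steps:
$y{\left(a \right)} = a^{2}$
$L{\left(m \right)} = -1$
$\left(y{\left(5 \right)} + E\right) \left(L{\left(20 \right)} - 86\right) = \left(5^{2} + 234\right) \left(-1 - 86\right) = \left(25 + 234\right) \left(-87\right) = 259 \left(-87\right) = -22533$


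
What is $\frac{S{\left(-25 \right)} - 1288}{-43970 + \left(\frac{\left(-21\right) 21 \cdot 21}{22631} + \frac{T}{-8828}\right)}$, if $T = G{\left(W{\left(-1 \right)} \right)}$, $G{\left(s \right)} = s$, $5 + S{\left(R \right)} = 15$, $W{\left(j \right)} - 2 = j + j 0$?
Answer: $\frac{36475300872}{1254956110957} \approx 0.029065$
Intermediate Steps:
$W{\left(j \right)} = 2 + j$ ($W{\left(j \right)} = 2 + \left(j + j 0\right) = 2 + \left(j + 0\right) = 2 + j$)
$S{\left(R \right)} = 10$ ($S{\left(R \right)} = -5 + 15 = 10$)
$T = 1$ ($T = 2 - 1 = 1$)
$\frac{S{\left(-25 \right)} - 1288}{-43970 + \left(\frac{\left(-21\right) 21 \cdot 21}{22631} + \frac{T}{-8828}\right)} = \frac{10 - 1288}{-43970 + \left(\frac{\left(-21\right) 21 \cdot 21}{22631} + 1 \frac{1}{-8828}\right)} = - \frac{1278}{-43970 + \left(\left(-441\right) 21 \cdot \frac{1}{22631} + 1 \left(- \frac{1}{8828}\right)\right)} = - \frac{1278}{-43970 - \frac{11682677}{28540924}} = - \frac{1278}{- \frac{1254956110957}{28540924}} = \left(-1278\right) \left(- \frac{28540924}{1254956110957}\right) = \frac{36475300872}{1254956110957}$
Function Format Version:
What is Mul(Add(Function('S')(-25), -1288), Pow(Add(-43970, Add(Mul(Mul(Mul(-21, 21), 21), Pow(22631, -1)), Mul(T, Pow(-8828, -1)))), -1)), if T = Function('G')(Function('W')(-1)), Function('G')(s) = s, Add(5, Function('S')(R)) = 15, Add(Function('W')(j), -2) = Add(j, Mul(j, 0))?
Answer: Rational(36475300872, 1254956110957) ≈ 0.029065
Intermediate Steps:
Function('W')(j) = Add(2, j) (Function('W')(j) = Add(2, Add(j, Mul(j, 0))) = Add(2, Add(j, 0)) = Add(2, j))
Function('S')(R) = 10 (Function('S')(R) = Add(-5, 15) = 10)
T = 1 (T = Add(2, -1) = 1)
Mul(Add(Function('S')(-25), -1288), Pow(Add(-43970, Add(Mul(Mul(Mul(-21, 21), 21), Pow(22631, -1)), Mul(T, Pow(-8828, -1)))), -1)) = Mul(Add(10, -1288), Pow(Add(-43970, Add(Mul(Mul(Mul(-21, 21), 21), Pow(22631, -1)), Mul(1, Pow(-8828, -1)))), -1)) = Mul(-1278, Pow(Add(-43970, Add(Mul(Mul(-441, 21), Rational(1, 22631)), Mul(1, Rational(-1, 8828)))), -1)) = Mul(-1278, Pow(Add(-43970, Add(Mul(-9261, Rational(1, 22631)), Rational(-1, 8828))), -1)) = Mul(-1278, Pow(Add(-43970, Add(Rational(-1323, 3233), Rational(-1, 8828))), -1)) = Mul(-1278, Pow(Add(-43970, Rational(-11682677, 28540924)), -1)) = Mul(-1278, Pow(Rational(-1254956110957, 28540924), -1)) = Mul(-1278, Rational(-28540924, 1254956110957)) = Rational(36475300872, 1254956110957)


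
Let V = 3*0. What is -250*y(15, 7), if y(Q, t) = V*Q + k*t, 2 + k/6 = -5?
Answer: 73500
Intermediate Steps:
k = -42 (k = -12 + 6*(-5) = -12 - 30 = -42)
V = 0
y(Q, t) = -42*t (y(Q, t) = 0*Q - 42*t = 0 - 42*t = -42*t)
-250*y(15, 7) = -(-10500)*7 = -250*(-294) = 73500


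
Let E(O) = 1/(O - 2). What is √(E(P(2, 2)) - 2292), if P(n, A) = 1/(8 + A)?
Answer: I*√827602/19 ≈ 47.88*I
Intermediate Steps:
E(O) = 1/(-2 + O)
√(E(P(2, 2)) - 2292) = √(1/(-2 + 1/(8 + 2)) - 2292) = √(1/(-2 + 1/10) - 2292) = √(1/(-2 + ⅒) - 2292) = √(1/(-19/10) - 2292) = √(-10/19 - 2292) = √(-43558/19) = I*√827602/19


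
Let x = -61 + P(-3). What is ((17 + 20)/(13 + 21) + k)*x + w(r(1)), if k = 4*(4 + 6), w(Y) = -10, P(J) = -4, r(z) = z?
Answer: -91145/34 ≈ -2680.7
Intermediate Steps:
x = -65 (x = -61 - 4 = -65)
k = 40 (k = 4*10 = 40)
((17 + 20)/(13 + 21) + k)*x + w(r(1)) = ((17 + 20)/(13 + 21) + 40)*(-65) - 10 = (37/34 + 40)*(-65) - 10 = (1397/34)*(-65) - 10 = -90805/34 - 10 = -91145/34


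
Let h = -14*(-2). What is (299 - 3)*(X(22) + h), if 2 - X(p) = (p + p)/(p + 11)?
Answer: 25456/3 ≈ 8485.3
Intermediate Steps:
h = 28
X(p) = 2 - 2*p/(11 + p) (X(p) = 2 - (p + p)/(p + 11) = 2 - 2*p/(11 + p))
(299 - 3)*(X(22) + h) = (299 - 3)*(22/(11 + 22) + 28) = 296*(22/33 + 28) = 296*(22*(1/33) + 28) = 296*(⅔ + 28) = 296*(86/3) = 25456/3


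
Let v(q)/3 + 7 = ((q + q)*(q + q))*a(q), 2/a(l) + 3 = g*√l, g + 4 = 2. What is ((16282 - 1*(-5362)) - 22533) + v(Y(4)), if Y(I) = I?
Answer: -6754/7 ≈ -964.86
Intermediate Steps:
g = -2 (g = -4 + 2 = -2)
a(l) = 2/(-3 - 2*√l)
v(q) = -21 - 24*q²/(3 + 2*√q) (v(q) = -21 + 3*(((q + q)*(q + q))*(-2/(3 + 2*√q))) = -21 + 3*(((2*q)*(2*q))*(-2/(3 + 2*√q))) = -21 + 3*((4*q²)*(-2/(3 + 2*√q))) = -21 + 3*(-8*q²/(3 + 2*√q)) = -21 - 24*q²/(3 + 2*√q))
((16282 - 1*(-5362)) - 22533) + v(Y(4)) = ((16282 - 1*(-5362)) - 22533) + 3*(-21 - 14*√4 - 8*4²)/(3 + 2*√4) = ((16282 + 5362) - 22533) + 3*(-21 - 14*2 - 8*16)/(3 + 2*2) = (21644 - 22533) + 3*(-21 - 28 - 128)/(3 + 4) = -889 + 3*(-177)/7 = -889 + 3*(⅐)*(-177) = -889 - 531/7 = -6754/7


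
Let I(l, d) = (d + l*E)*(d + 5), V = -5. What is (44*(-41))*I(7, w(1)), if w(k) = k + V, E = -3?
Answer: 45100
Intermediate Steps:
w(k) = -5 + k (w(k) = k - 5 = -5 + k)
I(l, d) = (5 + d)*(d - 3*l) (I(l, d) = (d + l*(-3))*(d + 5) = (d - 3*l)*(5 + d) = (5 + d)*(d - 3*l))
(44*(-41))*I(7, w(1)) = (44*(-41))*((-5 + 1)² - 15*7 + 5*(-5 + 1) - 3*(-5 + 1)*7) = -1804*((-4)² - 105 + 5*(-4) - 3*(-4)*7) = -1804*(16 - 105 - 20 + 84) = -1804*(-25) = 45100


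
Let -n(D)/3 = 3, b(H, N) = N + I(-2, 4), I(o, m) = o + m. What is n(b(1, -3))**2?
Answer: 81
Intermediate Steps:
I(o, m) = m + o
b(H, N) = 2 + N (b(H, N) = N + (4 - 2) = N + 2 = 2 + N)
n(D) = -9 (n(D) = -3*3 = -9)
n(b(1, -3))**2 = (-9)**2 = 81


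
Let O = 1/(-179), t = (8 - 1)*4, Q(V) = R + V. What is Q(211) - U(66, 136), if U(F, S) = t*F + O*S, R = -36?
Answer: -299331/179 ≈ -1672.2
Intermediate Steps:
Q(V) = -36 + V
t = 28 (t = 7*4 = 28)
O = -1/179 ≈ -0.0055866
U(F, S) = 28*F - S/179
Q(211) - U(66, 136) = (-36 + 211) - (28*66 - 1/179*136) = 175 - (1848 - 136/179) = 175 - 1*330656/179 = 175 - 330656/179 = -299331/179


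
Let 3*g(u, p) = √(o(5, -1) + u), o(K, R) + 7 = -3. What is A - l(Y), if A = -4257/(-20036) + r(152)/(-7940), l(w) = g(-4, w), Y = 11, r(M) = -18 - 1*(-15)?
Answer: 2116293/9942865 - I*√14/3 ≈ 0.21285 - 1.2472*I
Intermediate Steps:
o(K, R) = -10 (o(K, R) = -7 - 3 = -10)
r(M) = -3 (r(M) = -18 + 15 = -3)
g(u, p) = √(-10 + u)/3
l(w) = I*√14/3 (l(w) = √(-10 - 4)/3 = √(-14)/3 = (I*√14)/3 = I*√14/3)
A = 2116293/9942865 (A = -4257/(-20036) - 3/(-7940) = -4257*(-1/20036) - 3*(-1/7940) = 4257/20036 + 3/7940 = 2116293/9942865 ≈ 0.21285)
A - l(Y) = 2116293/9942865 - I*√14/3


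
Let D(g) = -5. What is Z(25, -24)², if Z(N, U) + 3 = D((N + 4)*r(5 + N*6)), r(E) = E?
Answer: 64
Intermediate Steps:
Z(N, U) = -8 (Z(N, U) = -3 - 5 = -8)
Z(25, -24)² = (-8)² = 64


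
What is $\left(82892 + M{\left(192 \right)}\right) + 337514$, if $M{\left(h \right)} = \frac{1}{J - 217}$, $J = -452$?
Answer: $\frac{281251613}{669} \approx 4.2041 \cdot 10^{5}$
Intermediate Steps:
$M{\left(h \right)} = - \frac{1}{669}$ ($M{\left(h \right)} = \frac{1}{-452 - 217} = \frac{1}{-669} = - \frac{1}{669}$)
$\left(82892 + M{\left(192 \right)}\right) + 337514 = \left(82892 - \frac{1}{669}\right) + 337514 = \frac{55454747}{669} + 337514 = \frac{281251613}{669}$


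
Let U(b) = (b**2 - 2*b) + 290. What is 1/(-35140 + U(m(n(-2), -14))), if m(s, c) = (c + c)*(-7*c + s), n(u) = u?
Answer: 1/7195870 ≈ 1.3897e-7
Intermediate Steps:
m(s, c) = 2*c*(s - 7*c) (m(s, c) = (2*c)*(s - 7*c) = 2*c*(s - 7*c))
U(b) = 290 + b**2 - 2*b
1/(-35140 + U(m(n(-2), -14))) = 1/(-35140 + (290 + (2*(-14)*(-2 - 7*(-14)))**2 - 4*(-14)*(-2 - 7*(-14)))) = 1/(-35140 + (290 + (2*(-14)*(-2 + 98))**2 - 4*(-14)*(-2 + 98))) = 1/(-35140 + (290 + (2*(-14)*96)**2 - 4*(-14)*96)) = 1/(-35140 + (290 + (-2688)**2 - 2*(-2688))) = 1/(-35140 + (290 + 7225344 + 5376)) = 1/(-35140 + 7231010) = 1/7195870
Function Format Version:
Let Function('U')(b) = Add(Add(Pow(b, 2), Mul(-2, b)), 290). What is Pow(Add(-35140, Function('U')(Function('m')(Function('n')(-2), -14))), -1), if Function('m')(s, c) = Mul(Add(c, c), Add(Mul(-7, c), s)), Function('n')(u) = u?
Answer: Rational(1, 7195870) ≈ 1.3897e-7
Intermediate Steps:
Function('m')(s, c) = Mul(2, c, Add(s, Mul(-7, c))) (Function('m')(s, c) = Mul(Mul(2, c), Add(s, Mul(-7, c))) = Mul(2, c, Add(s, Mul(-7, c))))
Function('U')(b) = Add(290, Pow(b, 2), Mul(-2, b))
Pow(Add(-35140, Function('U')(Function('m')(Function('n')(-2), -14))), -1) = Pow(Add(-35140, Add(290, Pow(Mul(2, -14, Add(-2, Mul(-7, -14))), 2), Mul(-2, Mul(2, -14, Add(-2, Mul(-7, -14)))))), -1) = Pow(Add(-35140, Add(290, Pow(Mul(2, -14, Add(-2, 98)), 2), Mul(-2, Mul(2, -14, Add(-2, 98))))), -1) = Pow(Add(-35140, Add(290, Pow(Mul(2, -14, 96), 2), Mul(-2, Mul(2, -14, 96)))), -1) = Pow(Add(-35140, Add(290, Pow(-2688, 2), Mul(-2, -2688))), -1) = Pow(Add(-35140, Add(290, 7225344, 5376)), -1) = Pow(Add(-35140, 7231010), -1) = Pow(7195870, -1) = Rational(1, 7195870)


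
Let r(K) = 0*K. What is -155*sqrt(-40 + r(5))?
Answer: -310*I*sqrt(10) ≈ -980.31*I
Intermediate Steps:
r(K) = 0
-155*sqrt(-40 + r(5)) = -155*sqrt(-40 + 0) = -310*I*sqrt(10)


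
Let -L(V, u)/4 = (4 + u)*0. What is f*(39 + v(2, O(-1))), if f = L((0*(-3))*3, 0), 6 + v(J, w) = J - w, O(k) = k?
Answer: 0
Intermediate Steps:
L(V, u) = 0 (L(V, u) = -4*(4 + u)*0 = -4*0 = 0)
v(J, w) = -6 + J - w (v(J, w) = -6 + (J - w) = -6 + J - w)
f = 0
f*(39 + v(2, O(-1))) = 0*(39 + (-6 + 2 - 1*(-1))) = 0*(39 + (-6 + 2 + 1)) = 0*(39 - 3) = 0*36 = 0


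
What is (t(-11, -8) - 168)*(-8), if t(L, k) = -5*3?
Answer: 1464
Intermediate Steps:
t(L, k) = -15
(t(-11, -8) - 168)*(-8) = (-15 - 168)*(-8) = -183*(-8) = 1464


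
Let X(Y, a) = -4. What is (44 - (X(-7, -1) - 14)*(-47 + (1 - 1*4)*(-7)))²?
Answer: 179776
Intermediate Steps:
(44 - (X(-7, -1) - 14)*(-47 + (1 - 1*4)*(-7)))² = (44 - (-4 - 14)*(-47 + (1 - 1*4)*(-7)))² = (44 - (-18)*(-47 + (1 - 4)*(-7)))² = (44 - (-18)*(-47 - 3*(-7)))² = (44 - (-18)*(-47 + 21))² = (44 - (-18)*(-26))² = (44 - 1*468)² = (44 - 468)² = (-424)² = 179776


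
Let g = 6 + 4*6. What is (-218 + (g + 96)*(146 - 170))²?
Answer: 10510564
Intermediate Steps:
g = 30 (g = 6 + 24 = 30)
(-218 + (g + 96)*(146 - 170))² = (-218 + (30 + 96)*(146 - 170))² = (-218 + 126*(-24))² = (-218 - 3024)² = (-3242)² = 10510564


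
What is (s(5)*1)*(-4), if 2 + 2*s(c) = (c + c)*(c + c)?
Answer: -196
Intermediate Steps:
s(c) = -1 + 2*c**2 (s(c) = -1 + ((c + c)*(c + c))/2 = -1 + ((2*c)*(2*c))/2 = -1 + (4*c**2)/2 = -1 + 2*c**2)
(s(5)*1)*(-4) = ((-1 + 2*5**2)*1)*(-4) = ((-1 + 2*25)*1)*(-4) = ((-1 + 50)*1)*(-4) = (49*1)*(-4) = 49*(-4) = -196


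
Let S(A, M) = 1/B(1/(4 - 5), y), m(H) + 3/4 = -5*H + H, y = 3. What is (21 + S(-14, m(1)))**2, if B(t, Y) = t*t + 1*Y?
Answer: 7225/16 ≈ 451.56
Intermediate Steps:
m(H) = -3/4 - 4*H (m(H) = -3/4 + (-5*H + H) = -3/4 - 4*H)
B(t, Y) = Y + t**2 (B(t, Y) = t**2 + Y = Y + t**2)
S(A, M) = 1/4 (S(A, M) = 1/(3 + (1/(4 - 5))**2) = 1/(3 + (1/(-1))**2) = 1/(3 + (-1)**2) = 1/(3 + 1) = 1/4)
(21 + S(-14, m(1)))**2 = (21 + 1/4)**2 = (85/4)**2 = 7225/16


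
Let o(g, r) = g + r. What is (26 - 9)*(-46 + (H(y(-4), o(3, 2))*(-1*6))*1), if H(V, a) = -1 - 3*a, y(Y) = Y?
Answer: 850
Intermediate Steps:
(26 - 9)*(-46 + (H(y(-4), o(3, 2))*(-1*6))*1) = (26 - 9)*(-46 + ((-1 - 3*(3 + 2))*(-1*6))*1) = 17*(-46 + ((-1 - 3*5)*(-6))*1) = 17*(-46 + ((-1 - 15)*(-6))*1) = 17*(-46 - 16*(-6)*1) = 17*(-46 + 96*1) = 17*(-46 + 96) = 17*50 = 850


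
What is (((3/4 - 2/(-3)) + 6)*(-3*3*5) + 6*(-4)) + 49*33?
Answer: 5037/4 ≈ 1259.3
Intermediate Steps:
(((3/4 - 2/(-3)) + 6)*(-3*3*5) + 6*(-4)) + 49*33 = (((3*(1/4) - 2*(-1/3)) + 6)*(-9*5) - 24) + 1617 = (((3/4 + 2/3) + 6)*(-45) - 24) + 1617 = ((17/12 + 6)*(-45) - 24) + 1617 = ((89/12)*(-45) - 24) + 1617 = (-1335/4 - 24) + 1617 = -1431/4 + 1617 = 5037/4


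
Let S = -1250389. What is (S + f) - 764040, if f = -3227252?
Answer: -5241681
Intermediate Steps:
(S + f) - 764040 = (-1250389 - 3227252) - 764040 = -4477641 - 764040 = -5241681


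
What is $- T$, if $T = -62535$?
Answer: $62535$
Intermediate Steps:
$- T = \left(-1\right) \left(-62535\right) = 62535$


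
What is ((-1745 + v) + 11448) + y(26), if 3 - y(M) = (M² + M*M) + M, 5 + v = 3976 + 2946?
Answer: 15245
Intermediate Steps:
v = 6917 (v = -5 + (3976 + 2946) = -5 + 6922 = 6917)
y(M) = 3 - M - 2*M² (y(M) = 3 - ((M² + M*M) + M) = 3 - ((M² + M²) + M) = 3 - (2*M² + M) = 3 - (M + 2*M²) = 3 + (-M - 2*M²) = 3 - M - 2*M²)
((-1745 + v) + 11448) + y(26) = ((-1745 + 6917) + 11448) + (3 - 1*26 - 2*26²) = (5172 + 11448) + (3 - 26 - 2*676) = 16620 + (3 - 26 - 1352) = 16620 - 1375 = 15245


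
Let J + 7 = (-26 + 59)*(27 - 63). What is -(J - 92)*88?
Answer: 113256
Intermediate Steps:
J = -1195 (J = -7 + (-26 + 59)*(27 - 63) = -7 + 33*(-36) = -7 - 1188 = -1195)
-(J - 92)*88 = -(-1195 - 92)*88 = -(-1287)*88 = -1*(-113256) = 113256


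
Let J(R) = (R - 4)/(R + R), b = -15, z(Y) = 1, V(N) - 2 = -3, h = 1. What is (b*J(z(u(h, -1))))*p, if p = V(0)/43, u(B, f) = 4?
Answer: -45/86 ≈ -0.52326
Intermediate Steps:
V(N) = -1 (V(N) = 2 - 3 = -1)
J(R) = (-4 + R)/(2*R) (J(R) = (-4 + R)/((2*R)) = (-4 + R)*(1/(2*R)) = (-4 + R)/(2*R))
p = -1/43 ≈ -0.023256
(b*J(z(u(h, -1))))*p = -15*(-4 + 1)/(2*1)*(-1/43) = -15*(-3)/2*(-1/43) = -15*(-3/2)*(-1/43) = (45/2)*(-1/43) = -45/86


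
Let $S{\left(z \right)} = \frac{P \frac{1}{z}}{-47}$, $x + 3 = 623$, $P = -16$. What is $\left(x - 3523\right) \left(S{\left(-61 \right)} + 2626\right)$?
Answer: $- \frac{21855891578}{2867} \approx -7.6233 \cdot 10^{6}$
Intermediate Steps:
$x = 620$ ($x = -3 + 623 = 620$)
$S{\left(z \right)} = \frac{16}{47 z}$ ($S{\left(z \right)} = \frac{\left(-16\right) \frac{1}{z}}{-47} = - \frac{16}{z} \left(- \frac{1}{47}\right) = \frac{16}{47 z}$)
$\left(x - 3523\right) \left(S{\left(-61 \right)} + 2626\right) = \left(620 - 3523\right) \left(\frac{16}{47 \left(-61\right)} + 2626\right) = - 2903 \left(\frac{16}{47} \left(- \frac{1}{61}\right) + 2626\right) = - 2903 \left(- \frac{16}{2867} + 2626\right) = \left(-2903\right) \frac{7528726}{2867} = - \frac{21855891578}{2867}$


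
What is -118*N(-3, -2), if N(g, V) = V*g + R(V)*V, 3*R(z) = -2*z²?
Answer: -4012/3 ≈ -1337.3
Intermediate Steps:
R(z) = -2*z²/3 (R(z) = (-2*z²)/3 = -2*z²/3)
N(g, V) = -2*V³/3 + V*g (N(g, V) = V*g + (-2*V²/3)*V = V*g - 2*V³/3 = -2*V³/3 + V*g)
-118*N(-3, -2) = -(-236)*(-3 - ⅔*(-2)²) = -(-236)*(-3 - ⅔*4) = -(-236)*(-3 - 8/3) = -(-236)*(-17)/3 = -118*34/3 = -4012/3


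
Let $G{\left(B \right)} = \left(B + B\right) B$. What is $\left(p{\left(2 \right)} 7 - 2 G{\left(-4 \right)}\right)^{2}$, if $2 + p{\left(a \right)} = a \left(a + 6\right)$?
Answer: $1156$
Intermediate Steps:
$G{\left(B \right)} = 2 B^{2}$ ($G{\left(B \right)} = 2 B B = 2 B^{2}$)
$p{\left(a \right)} = -2 + a \left(6 + a\right)$ ($p{\left(a \right)} = -2 + a \left(a + 6\right) = -2 + a \left(6 + a\right)$)
$\left(p{\left(2 \right)} 7 - 2 G{\left(-4 \right)}\right)^{2} = \left(\left(-2 + 2^{2} + 6 \cdot 2\right) 7 - 2 \cdot 2 \left(-4\right)^{2}\right)^{2} = \left(\left(-2 + 4 + 12\right) 7 - 2 \cdot 2 \cdot 16\right)^{2} = \left(14 \cdot 7 - 64\right)^{2} = \left(98 - 64\right)^{2} = 34^{2} = 1156$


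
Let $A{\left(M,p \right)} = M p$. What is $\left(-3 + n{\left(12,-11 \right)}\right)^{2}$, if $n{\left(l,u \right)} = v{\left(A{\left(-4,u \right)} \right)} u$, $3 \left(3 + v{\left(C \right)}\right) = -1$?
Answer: $\frac{10201}{9} \approx 1133.4$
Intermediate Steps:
$v{\left(C \right)} = - \frac{10}{3}$ ($v{\left(C \right)} = -3 + \frac{1}{3} \left(-1\right) = -3 - \frac{1}{3} = - \frac{10}{3}$)
$n{\left(l,u \right)} = - \frac{10 u}{3}$
$\left(-3 + n{\left(12,-11 \right)}\right)^{2} = \left(-3 - - \frac{110}{3}\right)^{2} = \left(-3 + \frac{110}{3}\right)^{2} = \left(\frac{101}{3}\right)^{2} = \frac{10201}{9}$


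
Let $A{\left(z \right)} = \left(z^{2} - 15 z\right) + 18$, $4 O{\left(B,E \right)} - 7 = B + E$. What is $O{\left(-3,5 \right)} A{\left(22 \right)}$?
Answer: $387$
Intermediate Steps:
$O{\left(B,E \right)} = \frac{7}{4} + \frac{B}{4} + \frac{E}{4}$ ($O{\left(B,E \right)} = \frac{7}{4} + \frac{B + E}{4} = \frac{7}{4} + \left(\frac{B}{4} + \frac{E}{4}\right) = \frac{7}{4} + \frac{B}{4} + \frac{E}{4}$)
$A{\left(z \right)} = 18 + z^{2} - 15 z$
$O{\left(-3,5 \right)} A{\left(22 \right)} = \left(\frac{7}{4} + \frac{1}{4} \left(-3\right) + \frac{1}{4} \cdot 5\right) \left(18 + 22^{2} - 330\right) = \left(\frac{7}{4} - \frac{3}{4} + \frac{5}{4}\right) \left(18 + 484 - 330\right) = \frac{9}{4} \cdot 172 = 387$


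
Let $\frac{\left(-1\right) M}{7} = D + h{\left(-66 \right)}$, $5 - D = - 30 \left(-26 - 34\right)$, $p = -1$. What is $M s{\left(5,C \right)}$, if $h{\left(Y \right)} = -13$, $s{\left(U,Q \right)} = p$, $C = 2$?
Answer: $-12656$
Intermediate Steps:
$s{\left(U,Q \right)} = -1$
$D = -1795$ ($D = 5 - - 30 \left(-26 - 34\right) = 5 - \left(-30\right) \left(-60\right) = 5 - 1800 = -1795$)
$M = 12656$ ($M = - 7 \left(-1795 - 13\right) = \left(-7\right) \left(-1808\right) = 12656$)
$M s{\left(5,C \right)} = 12656 \left(-1\right) = -12656$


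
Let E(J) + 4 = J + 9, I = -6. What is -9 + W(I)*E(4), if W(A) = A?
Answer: -63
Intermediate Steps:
E(J) = 5 + J (E(J) = -4 + (J + 9) = -4 + (9 + J) = 5 + J)
-9 + W(I)*E(4) = -9 - 6*(5 + 4) = -9 - 6*9 = -9 - 54 = -63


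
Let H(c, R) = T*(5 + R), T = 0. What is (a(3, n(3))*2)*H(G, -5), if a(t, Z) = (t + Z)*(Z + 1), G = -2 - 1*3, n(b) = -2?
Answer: 0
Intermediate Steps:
G = -5 (G = -2 - 3 = -5)
a(t, Z) = (1 + Z)*(Z + t) (a(t, Z) = (Z + t)*(1 + Z) = (1 + Z)*(Z + t))
H(c, R) = 0 (H(c, R) = 0*(5 + R) = 0)
(a(3, n(3))*2)*H(G, -5) = ((-2 + 3 + (-2)**2 - 2*3)*2)*0 = ((-2 + 3 + 4 - 6)*2)*0 = -1*2*0 = -2*0 = 0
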